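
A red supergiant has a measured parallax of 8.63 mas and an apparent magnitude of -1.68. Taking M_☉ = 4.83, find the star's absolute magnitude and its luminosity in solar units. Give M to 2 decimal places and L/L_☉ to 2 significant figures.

d = 1/p = 1000/8.63 mas = 115.9 pc
M = m − 5 log₁₀ d + 5 = -1.68 − 5·2.0640 + 5 = -7.000
M − M_☉ = -7.000 − 4.83 = -11.830
L/L_☉ = 10^(−0.4 × -11.830) = 53950

M ≈ -7.00; L/L_☉ ≈ 54000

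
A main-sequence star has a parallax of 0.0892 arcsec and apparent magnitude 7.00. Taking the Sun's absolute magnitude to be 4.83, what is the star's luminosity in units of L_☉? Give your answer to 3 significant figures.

L/L_☉ ≈ 0.170

d = 1/p = 1/0.0892″ = 11.21 pc
M = m − 5 log₁₀ d + 5 = 7.00 − 5·1.0496 + 5 = 6.752
M − M_☉ = 6.752 − 4.83 = 1.922
L/L_☉ = 10^(−0.4 × 1.922) = 0.1703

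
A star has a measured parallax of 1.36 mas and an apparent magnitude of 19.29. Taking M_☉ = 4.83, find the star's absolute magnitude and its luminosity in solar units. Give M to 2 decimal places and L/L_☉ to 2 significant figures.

M ≈ 9.96; L/L_☉ ≈ 8.9×10^-3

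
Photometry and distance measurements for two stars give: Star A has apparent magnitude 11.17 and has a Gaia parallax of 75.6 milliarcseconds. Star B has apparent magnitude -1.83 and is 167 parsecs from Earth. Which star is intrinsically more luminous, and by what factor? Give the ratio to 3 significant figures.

Star B is more luminous, by a factor of 2.53×10^7.

Star A: p = 75.6 mas = 0.0756″ → d = 1/p = 13.23 pc
Star A: M = m − 5 log₁₀ d + 5 = 11.17 − 5·1.1215 + 5 = 10.563
Star B: M = m − 5 log₁₀ d + 5 = -1.83 − 5·2.2227 + 5 = -7.944
ΔM = M_A − M_B = 10.563 − (-7.944) = 18.506; smaller M is more luminous → Star B.
L ratio = 10^(0.4 |ΔM|) = 10^7.402 = 2.526×10^7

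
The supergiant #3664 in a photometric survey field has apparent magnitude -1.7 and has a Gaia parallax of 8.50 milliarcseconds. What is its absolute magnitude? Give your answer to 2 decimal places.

p = 8.50 mas = 8.50×10^-3″ → d = 1/p = 117.6 pc
5 log₁₀(d/10 pc) = 5 log₁₀(117.6) − 5 = 5.353
M = m − 5 log₁₀(d/10) = -1.7 − 5.353 = -7.053

M ≈ -7.05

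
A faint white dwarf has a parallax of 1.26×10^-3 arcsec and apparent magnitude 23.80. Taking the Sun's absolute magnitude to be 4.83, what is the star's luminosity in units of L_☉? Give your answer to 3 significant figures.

d = 1/p = 1/1.26×10^-3″ = 793.7 pc
M = m − 5 log₁₀ d + 5 = 23.80 − 5·2.8996 + 5 = 14.302
M − M_☉ = 14.302 − 4.83 = 9.472
L/L_☉ = 10^(−0.4 × 9.472) = 1.627×10^-4

L/L_☉ ≈ 1.63×10^-4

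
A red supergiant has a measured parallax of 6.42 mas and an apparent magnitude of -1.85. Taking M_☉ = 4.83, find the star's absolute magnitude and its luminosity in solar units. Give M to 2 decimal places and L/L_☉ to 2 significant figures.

M ≈ -7.81; L/L_☉ ≈ 110000

d = 1/p = 1000/6.42 mas = 155.8 pc
M = m − 5 log₁₀ d + 5 = -1.85 − 5·2.1925 + 5 = -7.812
M − M_☉ = -7.812 − 4.83 = -12.642
L/L_☉ = 10^(−0.4 × -12.642) = 114000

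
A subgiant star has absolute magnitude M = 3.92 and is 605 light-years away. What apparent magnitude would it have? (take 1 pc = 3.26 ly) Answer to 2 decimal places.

d = 605 ly / 3.26 = 185.6 pc
m = M + 5 log₁₀ d − 5 = 3.92 + 5·2.2685 − 5 = 10.263

m ≈ 10.26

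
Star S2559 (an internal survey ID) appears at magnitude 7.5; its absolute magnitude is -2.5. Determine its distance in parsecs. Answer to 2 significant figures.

d ≈ 1000 pc

μ = m − M = 10.000
m − M = 5 log₁₀ d − 5
log₁₀ d = (m − M)/5 + 1 = 3.0000
d = 10^3.0000 = 1000 pc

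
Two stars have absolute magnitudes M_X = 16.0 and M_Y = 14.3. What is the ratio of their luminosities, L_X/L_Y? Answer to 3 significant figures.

L_X/L_Y ≈ 0.209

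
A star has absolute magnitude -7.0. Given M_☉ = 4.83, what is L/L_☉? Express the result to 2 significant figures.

M − M_☉ = -7.0 − 4.83 = -11.830
L/L_☉ = 10^(−0.4 (M − M_☉)) = 10^4.732 = 53950

L/L_☉ ≈ 54000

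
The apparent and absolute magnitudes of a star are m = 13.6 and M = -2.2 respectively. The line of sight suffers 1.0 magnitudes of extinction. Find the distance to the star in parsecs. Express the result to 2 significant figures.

d ≈ 9100 pc

m − M = 5 log₁₀(d/10 pc) + A  ⇒  13.6 − (-2.2) − 1.0 = 5 log₁₀(d/10)
14.800 = 5 log₁₀(d/10)
log₁₀ d = (m − M − A)/5 + 1 = 3.9600
d = 10^3.9600 = 9120 pc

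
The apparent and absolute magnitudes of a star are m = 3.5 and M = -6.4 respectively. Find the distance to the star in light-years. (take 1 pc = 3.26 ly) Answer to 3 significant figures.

d ≈ 3110 ly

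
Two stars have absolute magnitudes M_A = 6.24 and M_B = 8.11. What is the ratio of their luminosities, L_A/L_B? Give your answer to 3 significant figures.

ΔM = M_A − M_B = -1.87
L_A/L_B = 10^(−0.4 ΔM) = 10^0.748 = 5.598

L_A/L_B ≈ 5.60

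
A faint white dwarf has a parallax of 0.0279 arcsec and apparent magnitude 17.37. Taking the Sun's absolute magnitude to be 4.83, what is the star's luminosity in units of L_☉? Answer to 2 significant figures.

L/L_☉ ≈ 1.2×10^-4

d = 1/p = 1/0.0279″ = 35.84 pc
M = m − 5 log₁₀ d + 5 = 17.37 − 5·1.5544 + 5 = 14.598
M − M_☉ = 14.598 − 4.83 = 9.768
L/L_☉ = 10^(−0.4 × 9.768) = 1.238×10^-4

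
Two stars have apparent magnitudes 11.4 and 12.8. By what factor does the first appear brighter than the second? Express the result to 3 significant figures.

3.63

Δm = 11.4 − (12.8) = -1.4
Flux ratio = 10^(−0.4 Δm) = 10^(−0.4 × -1.4) = 10^0.560 = 3.631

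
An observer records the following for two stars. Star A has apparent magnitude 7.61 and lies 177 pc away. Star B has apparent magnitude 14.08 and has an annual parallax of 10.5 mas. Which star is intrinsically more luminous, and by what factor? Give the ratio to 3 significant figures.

Star A is more luminous, by a factor of 1340.

Star A: M = m − 5 log₁₀ d + 5 = 7.61 − 5·2.2480 + 5 = 1.370
Star B: p = 10.5 mas = 0.0105″ → d = 1/p = 95.24 pc
Star B: M = m − 5 log₁₀ d + 5 = 14.08 − 5·1.9788 + 5 = 9.186
ΔM = M_A − M_B = 1.370 − (9.186) = -7.816; smaller M is more luminous → Star A.
L ratio = 10^(0.4 |ΔM|) = 10^3.126 = 1338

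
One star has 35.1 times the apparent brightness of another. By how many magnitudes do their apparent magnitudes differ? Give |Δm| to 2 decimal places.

Pogson: Δm = −2.5 log₁₀(ratio) = −2.5 log₁₀(35.1) = −2.5 × 1.5453 = -3.863

|Δm| ≈ 3.86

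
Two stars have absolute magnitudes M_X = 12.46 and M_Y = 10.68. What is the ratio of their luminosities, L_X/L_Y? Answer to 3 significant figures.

L_X/L_Y ≈ 0.194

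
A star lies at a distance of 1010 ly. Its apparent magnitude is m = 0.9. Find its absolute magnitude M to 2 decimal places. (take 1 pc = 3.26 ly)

d = 1010 ly / 3.26 = 309.8 pc
5 log₁₀(d/10 pc) = 5 log₁₀(309.8) − 5 = 7.456
M = m − 5 log₁₀(d/10) = 0.9 − 7.456 = -6.556

M ≈ -6.56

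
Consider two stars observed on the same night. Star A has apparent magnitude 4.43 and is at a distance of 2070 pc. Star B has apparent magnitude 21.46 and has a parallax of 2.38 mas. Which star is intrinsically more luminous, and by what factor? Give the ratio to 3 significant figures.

Star A is more luminous, by a factor of 1.57×10^8.

Star A: M = m − 5 log₁₀ d + 5 = 4.43 − 5·3.3160 + 5 = -7.150
Star B: p = 2.38 mas = 2.38×10^-3″ → d = 1/p = 420.2 pc
Star B: M = m − 5 log₁₀ d + 5 = 21.46 − 5·2.6234 + 5 = 13.343
ΔM = M_A − M_B = -7.150 − (13.343) = -20.493; smaller M is more luminous → Star A.
L ratio = 10^(0.4 |ΔM|) = 10^8.197 = 1.574×10^8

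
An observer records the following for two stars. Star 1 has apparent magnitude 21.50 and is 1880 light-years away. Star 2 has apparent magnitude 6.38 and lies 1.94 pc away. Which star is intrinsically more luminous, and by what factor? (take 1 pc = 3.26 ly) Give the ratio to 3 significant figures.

Star 2 is more luminous, by a factor of 12.6.

Star 1: d = 1880 ly / 3.26 = 576.7 pc
Star 1: M = m − 5 log₁₀ d + 5 = 21.50 − 5·2.7609 + 5 = 12.695
Star 2: M = m − 5 log₁₀ d + 5 = 6.38 − 5·0.2878 + 5 = 9.941
ΔM = M_1 − M_2 = 12.695 − (9.941) = 2.754; smaller M is more luminous → Star 2.
L ratio = 10^(0.4 |ΔM|) = 10^1.102 = 12.64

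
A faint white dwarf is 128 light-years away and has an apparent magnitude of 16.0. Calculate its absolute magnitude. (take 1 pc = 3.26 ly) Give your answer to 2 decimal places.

M ≈ 13.03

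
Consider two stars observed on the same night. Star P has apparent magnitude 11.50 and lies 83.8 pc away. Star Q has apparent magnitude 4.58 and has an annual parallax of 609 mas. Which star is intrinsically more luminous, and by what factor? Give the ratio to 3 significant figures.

Star P: M = m − 5 log₁₀ d + 5 = 11.50 − 5·1.9232 + 5 = 6.884
Star Q: p = 609 mas = 0.609″ → d = 1/p = 1.642 pc
Star Q: M = m − 5 log₁₀ d + 5 = 4.58 − 5·0.2154 + 5 = 8.503
ΔM = M_P − M_Q = 6.884 − (8.503) = -1.619; smaller M is more luminous → Star P.
L ratio = 10^(0.4 |ΔM|) = 10^0.648 = 4.443

Star P is more luminous, by a factor of 4.44.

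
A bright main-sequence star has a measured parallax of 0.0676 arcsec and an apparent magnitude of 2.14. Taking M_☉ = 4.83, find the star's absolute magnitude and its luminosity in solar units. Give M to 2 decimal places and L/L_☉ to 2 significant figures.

M ≈ 1.29; L/L_☉ ≈ 26

d = 1/p = 1/0.0676″ = 14.79 pc
M = m − 5 log₁₀ d + 5 = 2.14 − 5·1.1701 + 5 = 1.290
M − M_☉ = 1.290 − 4.83 = -3.540
L/L_☉ = 10^(−0.4 × -3.540) = 26.07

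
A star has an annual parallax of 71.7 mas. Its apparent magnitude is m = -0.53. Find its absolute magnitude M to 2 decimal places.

p = 71.7 mas = 0.0717″ → d = 1/p = 13.95 pc
5 log₁₀(d/10 pc) = 5 log₁₀(13.95) − 5 = 0.722
M = m − 5 log₁₀(d/10) = -0.53 − 0.722 = -1.252

M ≈ -1.25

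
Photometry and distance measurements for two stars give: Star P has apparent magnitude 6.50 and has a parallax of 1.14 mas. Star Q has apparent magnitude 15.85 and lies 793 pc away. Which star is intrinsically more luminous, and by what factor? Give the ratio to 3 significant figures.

Star P: p = 1.14 mas = 1.14×10^-3″ → d = 1/p = 877.2 pc
Star P: M = m − 5 log₁₀ d + 5 = 6.50 − 5·2.9431 + 5 = -3.215
Star Q: M = m − 5 log₁₀ d + 5 = 15.85 − 5·2.8993 + 5 = 6.354
ΔM = M_P − M_Q = -3.215 − (6.354) = -9.569; smaller M is more luminous → Star P.
L ratio = 10^(0.4 |ΔM|) = 10^3.828 = 6724

Star P is more luminous, by a factor of 6720.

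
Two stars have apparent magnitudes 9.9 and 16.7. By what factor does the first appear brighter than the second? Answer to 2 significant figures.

Magnitude difference = -6.8
Flux ratio = 10^(−0.4 Δm) = 10^(−0.4 × -6.8) = 10^2.720 = 524.8

520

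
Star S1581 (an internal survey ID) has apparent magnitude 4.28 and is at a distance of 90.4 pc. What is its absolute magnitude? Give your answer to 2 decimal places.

M ≈ -0.50

5 log₁₀(d/10 pc) = 5 log₁₀(90.40) − 5 = 4.781
M = m − 5 log₁₀(d/10) = 4.28 − 4.781 = -0.501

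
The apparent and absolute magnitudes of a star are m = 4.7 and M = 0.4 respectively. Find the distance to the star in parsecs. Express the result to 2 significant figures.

d ≈ 72 pc

Distance modulus: m − M = 4.7 − (0.4) = 4.300
m − M = 5 log₁₀ d − 5
log₁₀ d = (m − M)/5 + 1 = 1.8600
d = 10^1.8600 = 72.44 pc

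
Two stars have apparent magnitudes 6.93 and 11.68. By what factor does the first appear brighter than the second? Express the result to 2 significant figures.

79

Magnitude difference = -4.75
Flux ratio = 10^(−0.4 Δm) = 10^(−0.4 × -4.75) = 10^1.900 = 79.43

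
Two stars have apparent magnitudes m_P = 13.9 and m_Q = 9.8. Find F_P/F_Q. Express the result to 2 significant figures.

Magnitude difference = 4.1
Flux ratio = 10^(−0.4 Δm) = 10^(−0.4 × 4.1) = 10^-1.640 = 0.02291

F_P/F_Q ≈ 0.023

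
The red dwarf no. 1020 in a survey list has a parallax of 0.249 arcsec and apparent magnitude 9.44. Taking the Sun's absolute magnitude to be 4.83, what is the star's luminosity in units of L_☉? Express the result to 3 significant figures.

L/L_☉ ≈ 2.31×10^-3

d = 1/p = 1/0.249″ = 4.016 pc
M = m − 5 log₁₀ d + 5 = 9.44 − 5·0.6038 + 5 = 11.421
M − M_☉ = 11.421 − 4.83 = 6.591
L/L_☉ = 10^(−0.4 × 6.591) = 2.310×10^-3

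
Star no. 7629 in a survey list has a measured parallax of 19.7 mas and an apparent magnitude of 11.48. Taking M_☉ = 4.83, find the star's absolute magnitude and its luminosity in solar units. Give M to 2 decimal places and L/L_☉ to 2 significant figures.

M ≈ 7.95; L/L_☉ ≈ 0.056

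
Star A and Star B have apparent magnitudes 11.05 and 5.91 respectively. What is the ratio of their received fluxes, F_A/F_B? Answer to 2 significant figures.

Δm = 11.05 − (5.91) = 5.14
Flux ratio = 10^(−0.4 Δm) = 10^(−0.4 × 5.14) = 10^-2.056 = 8.790×10^-3

F_A/F_B ≈ 8.8×10^-3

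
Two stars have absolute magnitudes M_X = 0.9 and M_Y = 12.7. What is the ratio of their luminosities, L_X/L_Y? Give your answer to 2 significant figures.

L_X/L_Y ≈ 52000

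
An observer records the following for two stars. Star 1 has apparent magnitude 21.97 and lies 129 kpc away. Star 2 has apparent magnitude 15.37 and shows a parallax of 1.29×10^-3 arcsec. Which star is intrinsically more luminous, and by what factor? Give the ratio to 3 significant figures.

Star 1 is more luminous, by a factor of 63.4.

Star 1: d = 129 kpc = 129000 pc
Star 1: M = m − 5 log₁₀ d + 5 = 21.97 − 5·5.1106 + 5 = 1.417
Star 2: d = 1/p = 1/1.29×10^-3″ = 775.2 pc
Star 2: M = m − 5 log₁₀ d + 5 = 15.37 − 5·2.8894 + 5 = 5.923
ΔM = M_1 − M_2 = 1.417 − (5.923) = -4.506; smaller M is more luminous → Star 1.
L ratio = 10^(0.4 |ΔM|) = 10^1.802 = 63.44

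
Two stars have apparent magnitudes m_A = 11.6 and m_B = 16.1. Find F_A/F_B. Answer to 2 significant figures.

F_A/F_B ≈ 63

Δm = 11.6 − (16.1) = -4.5
Flux ratio = 10^(−0.4 Δm) = 10^(−0.4 × -4.5) = 10^1.800 = 63.10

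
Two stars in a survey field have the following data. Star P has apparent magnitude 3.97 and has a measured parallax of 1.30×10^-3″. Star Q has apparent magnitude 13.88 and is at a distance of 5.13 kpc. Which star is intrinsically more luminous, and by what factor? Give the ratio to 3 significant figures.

Star P: d = 1/p = 1/1.30×10^-3″ = 769.2 pc
Star P: M = m − 5 log₁₀ d + 5 = 3.97 − 5·2.8861 + 5 = -5.460
Star Q: d = 5.13 kpc = 5130 pc
Star Q: M = m − 5 log₁₀ d + 5 = 13.88 − 5·3.7101 + 5 = 0.329
ΔM = M_P − M_Q = -5.460 − (0.329) = -5.790; smaller M is more luminous → Star P.
L ratio = 10^(0.4 |ΔM|) = 10^2.316 = 207.0

Star P is more luminous, by a factor of 207.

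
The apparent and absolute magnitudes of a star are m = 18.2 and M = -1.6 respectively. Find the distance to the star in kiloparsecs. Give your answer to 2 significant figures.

d ≈ 91 kpc

Distance modulus: m − M = 18.2 − (-1.6) = 19.800
m − M = 5 log₁₀ d − 5
log₁₀ d = (m − M)/5 + 1 = 4.9600
d = 10^4.9600 = 91200 pc
= 91.20 kpc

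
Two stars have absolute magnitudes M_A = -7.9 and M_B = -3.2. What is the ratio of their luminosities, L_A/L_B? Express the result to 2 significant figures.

ΔM = M_A − M_B = -4.7
L_A/L_B = 10^(−0.4 ΔM) = 10^1.880 = 75.86

L_A/L_B ≈ 76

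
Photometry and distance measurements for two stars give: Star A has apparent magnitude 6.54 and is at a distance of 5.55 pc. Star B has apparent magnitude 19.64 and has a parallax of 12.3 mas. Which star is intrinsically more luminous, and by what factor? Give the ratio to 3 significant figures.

Star A: M = m − 5 log₁₀ d + 5 = 6.54 − 5·0.7443 + 5 = 7.819
Star B: p = 12.3 mas = 0.0123″ → d = 1/p = 81.30 pc
Star B: M = m − 5 log₁₀ d + 5 = 19.64 − 5·1.9101 + 5 = 15.090
ΔM = M_A − M_B = 7.819 − (15.090) = -7.271; smaller M is more luminous → Star A.
L ratio = 10^(0.4 |ΔM|) = 10^2.908 = 809.8

Star A is more luminous, by a factor of 810.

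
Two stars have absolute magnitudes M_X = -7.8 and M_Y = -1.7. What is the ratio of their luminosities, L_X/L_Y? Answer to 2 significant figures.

L_X/L_Y ≈ 280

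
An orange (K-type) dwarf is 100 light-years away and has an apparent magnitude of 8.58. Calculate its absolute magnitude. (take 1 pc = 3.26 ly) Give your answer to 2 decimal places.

d = 100 ly / 3.26 = 30.67 pc
5 log₁₀(d/10 pc) = 5 log₁₀(30.67) − 5 = 2.434
M = m − 5 log₁₀(d/10) = 8.58 − 2.434 = 6.146

M ≈ 6.15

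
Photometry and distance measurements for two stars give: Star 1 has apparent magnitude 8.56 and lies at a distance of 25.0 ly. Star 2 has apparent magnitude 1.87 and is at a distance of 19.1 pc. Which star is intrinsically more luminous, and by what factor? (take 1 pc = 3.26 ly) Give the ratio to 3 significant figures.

Star 2 is more luminous, by a factor of 2940.

Star 1: d = 25.0 ly / 3.26 = 7.669 pc
Star 1: M = m − 5 log₁₀ d + 5 = 8.56 − 5·0.8847 + 5 = 9.136
Star 2: M = m − 5 log₁₀ d + 5 = 1.87 − 5·1.2810 + 5 = 0.465
ΔM = M_1 − M_2 = 9.136 − (0.465) = 8.672; smaller M is more luminous → Star 2.
L ratio = 10^(0.4 |ΔM|) = 10^3.469 = 2942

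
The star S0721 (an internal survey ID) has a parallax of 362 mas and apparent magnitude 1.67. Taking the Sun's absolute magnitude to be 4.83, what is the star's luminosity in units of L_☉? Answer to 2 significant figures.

d = 1/p = 1000/362 mas = 2.762 pc
M = m − 5 log₁₀ d + 5 = 1.67 − 5·0.4413 + 5 = 4.464
M − M_☉ = 4.464 − 4.83 = -0.366
L/L_☉ = 10^(−0.4 × -0.366) = 1.401

L/L_☉ ≈ 1.4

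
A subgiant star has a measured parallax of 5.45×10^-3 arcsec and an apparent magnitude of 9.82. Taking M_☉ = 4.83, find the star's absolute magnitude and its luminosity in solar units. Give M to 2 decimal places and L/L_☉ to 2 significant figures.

M ≈ 3.50; L/L_☉ ≈ 3.4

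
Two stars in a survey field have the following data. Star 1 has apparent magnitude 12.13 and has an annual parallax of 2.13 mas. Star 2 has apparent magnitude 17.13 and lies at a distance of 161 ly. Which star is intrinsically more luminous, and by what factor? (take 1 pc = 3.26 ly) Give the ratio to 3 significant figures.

Star 1: p = 2.13 mas = 2.13×10^-3″ → d = 1/p = 469.5 pc
Star 1: M = m − 5 log₁₀ d + 5 = 12.13 − 5·2.6716 + 5 = 3.772
Star 2: d = 161 ly / 3.26 = 49.39 pc
Star 2: M = m − 5 log₁₀ d + 5 = 17.13 − 5·1.6936 + 5 = 13.662
ΔM = M_1 − M_2 = 3.772 − (13.662) = -9.890; smaller M is more luminous → Star 1.
L ratio = 10^(0.4 |ΔM|) = 10^3.956 = 9037

Star 1 is more luminous, by a factor of 9040.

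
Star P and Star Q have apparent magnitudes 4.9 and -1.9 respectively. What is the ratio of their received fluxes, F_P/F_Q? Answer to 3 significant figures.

Magnitude difference = 6.8
Flux ratio = 10^(−0.4 Δm) = 10^(−0.4 × 6.8) = 10^-2.720 = 1.905×10^-3

F_P/F_Q ≈ 1.91×10^-3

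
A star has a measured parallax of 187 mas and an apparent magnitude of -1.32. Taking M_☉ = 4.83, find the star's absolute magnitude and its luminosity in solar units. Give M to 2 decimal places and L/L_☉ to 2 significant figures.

d = 1/p = 1000/187 mas = 5.348 pc
M = m − 5 log₁₀ d + 5 = -1.32 − 5·0.7282 + 5 = 0.039
M − M_☉ = 0.039 − 4.83 = -4.791
L/L_☉ = 10^(−0.4 × -4.791) = 82.47

M ≈ 0.04; L/L_☉ ≈ 82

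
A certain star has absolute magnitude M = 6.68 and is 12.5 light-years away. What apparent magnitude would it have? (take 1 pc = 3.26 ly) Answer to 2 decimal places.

m ≈ 4.60

d = 12.5 ly / 3.26 = 3.834 pc
m = M + 5 log₁₀ d − 5 = 6.68 + 5·0.5837 − 5 = 4.598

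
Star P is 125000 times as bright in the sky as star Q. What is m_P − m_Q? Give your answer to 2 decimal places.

Pogson: Δm = −2.5 log₁₀(ratio) = −2.5 log₁₀(125000) = −2.5 × 5.0969 = -12.742
Star P is brighter, so it has the smaller magnitude: the difference is negative.

m_P − m_Q ≈ -12.74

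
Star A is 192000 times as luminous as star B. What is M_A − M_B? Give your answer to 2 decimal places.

Pogson: ΔM = −2.5 log₁₀(ratio) = −2.5 log₁₀(192000) = −2.5 × 5.2833 = -13.208
Star A is brighter, so it has the smaller magnitude: the difference is negative.

M_A − M_B ≈ -13.21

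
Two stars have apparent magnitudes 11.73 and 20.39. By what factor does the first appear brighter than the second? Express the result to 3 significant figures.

Δm = 11.73 − (20.39) = -8.66
Flux ratio = 10^(−0.4 Δm) = 10^(−0.4 × -8.66) = 10^3.464 = 2911

2910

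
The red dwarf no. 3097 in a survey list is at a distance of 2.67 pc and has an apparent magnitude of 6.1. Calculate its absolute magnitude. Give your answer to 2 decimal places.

M ≈ 8.97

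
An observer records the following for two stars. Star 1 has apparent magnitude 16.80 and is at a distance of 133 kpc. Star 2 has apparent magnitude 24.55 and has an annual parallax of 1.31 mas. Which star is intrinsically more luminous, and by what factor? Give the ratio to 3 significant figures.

Star 1: d = 133 kpc = 133000 pc
Star 1: M = m − 5 log₁₀ d + 5 = 16.80 − 5·5.1239 + 5 = -3.819
Star 2: p = 1.31 mas = 1.31×10^-3″ → d = 1/p = 763.4 pc
Star 2: M = m − 5 log₁₀ d + 5 = 24.55 − 5·2.8827 + 5 = 15.136
ΔM = M_1 − M_2 = -3.819 − (15.136) = -18.956; smaller M is more luminous → Star 1.
L ratio = 10^(0.4 |ΔM|) = 10^7.582 = 3.822×10^7

Star 1 is more luminous, by a factor of 3.82×10^7.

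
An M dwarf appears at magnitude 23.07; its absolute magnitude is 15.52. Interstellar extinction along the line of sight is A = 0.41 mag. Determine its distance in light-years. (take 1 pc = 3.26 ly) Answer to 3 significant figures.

d ≈ 873 ly

m − M = 5 log₁₀(d/10 pc) + A  ⇒  23.07 − (15.52) − 0.41 = 5 log₁₀(d/10)
7.140 = 5 log₁₀(d/10)
log₁₀ d = (m − M − A)/5 + 1 = 2.4280
d = 10^2.4280 = 267.9 pc
= 873.4 ly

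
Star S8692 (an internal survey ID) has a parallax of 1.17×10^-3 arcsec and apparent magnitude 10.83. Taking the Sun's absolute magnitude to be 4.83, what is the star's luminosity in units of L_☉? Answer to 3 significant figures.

L/L_☉ ≈ 29.1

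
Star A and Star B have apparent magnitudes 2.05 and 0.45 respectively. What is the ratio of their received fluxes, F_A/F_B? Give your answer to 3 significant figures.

Δm = 2.05 − (0.45) = 1.60
Flux ratio = 10^(−0.4 Δm) = 10^(−0.4 × 1.60) = 10^-0.640 = 0.2291

F_A/F_B ≈ 0.229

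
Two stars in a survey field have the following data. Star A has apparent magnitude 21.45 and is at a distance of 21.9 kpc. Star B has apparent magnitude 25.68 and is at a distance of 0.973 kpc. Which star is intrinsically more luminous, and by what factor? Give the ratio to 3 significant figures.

Star A is more luminous, by a factor of 24900.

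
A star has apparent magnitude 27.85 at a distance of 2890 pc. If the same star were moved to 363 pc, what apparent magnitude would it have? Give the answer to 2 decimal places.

m ≈ 23.35

Flux ∝ 1/d², so Δm = 5 log₁₀(d₂/d₁) = 5 log₁₀(363/2890) = -4.505
m₂ = m₁ + Δm = 27.85 + (-4.505) = 23.345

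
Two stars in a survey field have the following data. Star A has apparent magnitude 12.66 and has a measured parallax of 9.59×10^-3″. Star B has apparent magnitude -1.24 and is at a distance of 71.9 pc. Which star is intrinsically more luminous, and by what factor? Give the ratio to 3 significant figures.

Star A: d = 1/p = 1/9.59×10^-3″ = 104.3 pc
Star A: M = m − 5 log₁₀ d + 5 = 12.66 − 5·2.0182 + 5 = 7.569
Star B: M = m − 5 log₁₀ d + 5 = -1.24 − 5·1.8567 + 5 = -5.524
ΔM = M_A − M_B = 7.569 − (-5.524) = 13.093; smaller M is more luminous → Star B.
L ratio = 10^(0.4 |ΔM|) = 10^5.237 = 172600

Star B is more luminous, by a factor of 173000.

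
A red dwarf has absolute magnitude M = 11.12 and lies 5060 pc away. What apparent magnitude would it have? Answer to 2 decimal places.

m ≈ 24.64

m = M + 5 log₁₀ d − 5 = 11.12 + 5·3.7042 − 5 = 24.641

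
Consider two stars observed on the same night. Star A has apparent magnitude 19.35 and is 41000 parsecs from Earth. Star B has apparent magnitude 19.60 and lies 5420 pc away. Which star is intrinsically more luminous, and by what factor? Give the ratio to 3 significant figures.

Star A is more luminous, by a factor of 72.0.

Star A: M = m − 5 log₁₀ d + 5 = 19.35 − 5·4.6128 + 5 = 1.286
Star B: M = m − 5 log₁₀ d + 5 = 19.60 − 5·3.7340 + 5 = 5.930
ΔM = M_A − M_B = 1.286 − (5.930) = -4.644; smaller M is more luminous → Star A.
L ratio = 10^(0.4 |ΔM|) = 10^1.858 = 72.04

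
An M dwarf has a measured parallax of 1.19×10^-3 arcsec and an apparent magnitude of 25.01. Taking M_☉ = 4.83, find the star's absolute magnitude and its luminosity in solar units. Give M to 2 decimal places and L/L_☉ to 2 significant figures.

M ≈ 15.39; L/L_☉ ≈ 6.0×10^-5

d = 1/p = 1/1.19×10^-3″ = 840.3 pc
M = m − 5 log₁₀ d + 5 = 25.01 − 5·2.9245 + 5 = 15.388
M − M_☉ = 15.388 − 4.83 = 10.558
L/L_☉ = 10^(−0.4 × 10.558) = 5.983×10^-5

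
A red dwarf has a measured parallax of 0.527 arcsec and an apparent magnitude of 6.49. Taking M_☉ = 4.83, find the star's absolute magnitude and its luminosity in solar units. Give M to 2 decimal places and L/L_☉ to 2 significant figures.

M ≈ 10.10; L/L_☉ ≈ 7.8×10^-3

d = 1/p = 1/0.527″ = 1.898 pc
M = m − 5 log₁₀ d + 5 = 6.49 − 5·0.2782 + 5 = 10.099
M − M_☉ = 10.099 − 4.83 = 5.269
L/L_☉ = 10^(−0.4 × 5.269) = 7.805×10^-3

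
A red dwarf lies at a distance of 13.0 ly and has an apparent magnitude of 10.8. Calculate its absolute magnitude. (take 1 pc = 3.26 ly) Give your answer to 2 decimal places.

M ≈ 12.80

d = 13.0 ly / 3.26 = 3.988 pc
5 log₁₀(d/10 pc) = 5 log₁₀(3.988) − 5 = -1.996
M = m − 5 log₁₀(d/10) = 10.8 + 1.996 = 12.796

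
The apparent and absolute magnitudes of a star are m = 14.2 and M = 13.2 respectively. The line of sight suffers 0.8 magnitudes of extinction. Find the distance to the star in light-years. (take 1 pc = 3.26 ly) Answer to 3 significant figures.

d ≈ 35.7 ly

m − M = 5 log₁₀(d/10 pc) + A  ⇒  14.2 − (13.2) − 0.8 = 5 log₁₀(d/10)
0.200 = 5 log₁₀(d/10)
log₁₀ d = (m − M − A)/5 + 1 = 1.0400
d = 10^1.0400 = 10.96 pc
= 35.75 ly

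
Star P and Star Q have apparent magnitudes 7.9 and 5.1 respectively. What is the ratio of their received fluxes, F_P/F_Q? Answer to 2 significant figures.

Magnitude difference = 2.8
Flux ratio = 10^(−0.4 Δm) = 10^(−0.4 × 2.8) = 10^-1.120 = 0.07586

F_P/F_Q ≈ 0.076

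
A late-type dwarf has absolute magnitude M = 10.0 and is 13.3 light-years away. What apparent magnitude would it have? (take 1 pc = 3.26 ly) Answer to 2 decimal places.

m ≈ 8.05

d = 13.3 ly / 3.26 = 4.080 pc
m = M + 5 log₁₀ d − 5 = 10.0 + 5·0.6106 − 5 = 8.053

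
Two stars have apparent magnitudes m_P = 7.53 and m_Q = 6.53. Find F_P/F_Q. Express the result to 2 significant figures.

F_P/F_Q ≈ 0.40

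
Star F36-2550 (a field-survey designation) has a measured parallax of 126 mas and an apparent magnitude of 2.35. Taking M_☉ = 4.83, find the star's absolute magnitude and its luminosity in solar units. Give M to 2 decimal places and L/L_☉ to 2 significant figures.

d = 1/p = 1000/126 mas = 7.937 pc
M = m − 5 log₁₀ d + 5 = 2.35 − 5·0.8996 + 5 = 2.852
M − M_☉ = 2.852 − 4.83 = -1.978
L/L_☉ = 10^(−0.4 × -1.978) = 6.184

M ≈ 2.85; L/L_☉ ≈ 6.2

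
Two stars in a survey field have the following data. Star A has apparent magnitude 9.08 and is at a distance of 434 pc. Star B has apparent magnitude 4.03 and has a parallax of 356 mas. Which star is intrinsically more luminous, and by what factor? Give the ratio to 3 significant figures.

Star A: M = m − 5 log₁₀ d + 5 = 9.08 − 5·2.6375 + 5 = 0.893
Star B: p = 356 mas = 0.356″ → d = 1/p = 2.809 pc
Star B: M = m − 5 log₁₀ d + 5 = 4.03 − 5·0.4486 + 5 = 6.787
ΔM = M_A − M_B = 0.893 − (6.787) = -5.895; smaller M is more luminous → Star A.
L ratio = 10^(0.4 |ΔM|) = 10^2.358 = 228.0

Star A is more luminous, by a factor of 228.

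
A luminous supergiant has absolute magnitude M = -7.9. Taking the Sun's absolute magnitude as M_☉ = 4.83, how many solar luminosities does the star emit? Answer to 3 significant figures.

L/L_☉ ≈ 124000

M − M_☉ = -7.9 − 4.83 = -12.730
L/L_☉ = 10^(−0.4 (M − M_☉)) = 10^5.092 = 123600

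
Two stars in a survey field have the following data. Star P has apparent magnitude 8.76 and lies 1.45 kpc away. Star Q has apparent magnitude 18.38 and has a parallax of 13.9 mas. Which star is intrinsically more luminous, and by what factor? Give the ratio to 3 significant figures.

Star P: d = 1.45 kpc = 1450 pc
Star P: M = m − 5 log₁₀ d + 5 = 8.76 − 5·3.1614 + 5 = -2.047
Star Q: p = 13.9 mas = 0.0139″ → d = 1/p = 71.94 pc
Star Q: M = m − 5 log₁₀ d + 5 = 18.38 − 5·1.8570 + 5 = 14.095
ΔM = M_P − M_Q = -2.047 − (14.095) = -16.142; smaller M is more luminous → Star P.
L ratio = 10^(0.4 |ΔM|) = 10^6.457 = 2.863×10^6

Star P is more luminous, by a factor of 2.86×10^6.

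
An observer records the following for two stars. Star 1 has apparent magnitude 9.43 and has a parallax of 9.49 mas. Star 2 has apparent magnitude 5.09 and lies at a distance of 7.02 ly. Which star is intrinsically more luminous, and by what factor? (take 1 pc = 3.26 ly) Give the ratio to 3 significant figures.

Star 1 is more luminous, by a factor of 44.0.

Star 1: p = 9.49 mas = 9.49×10^-3″ → d = 1/p = 105.4 pc
Star 1: M = m − 5 log₁₀ d + 5 = 9.43 − 5·2.0227 + 5 = 4.316
Star 2: d = 7.02 ly / 3.26 = 2.153 pc
Star 2: M = m − 5 log₁₀ d + 5 = 5.09 − 5·0.3331 + 5 = 8.424
ΔM = M_1 − M_2 = 4.316 − (8.424) = -4.108; smaller M is more luminous → Star 1.
L ratio = 10^(0.4 |ΔM|) = 10^1.643 = 43.98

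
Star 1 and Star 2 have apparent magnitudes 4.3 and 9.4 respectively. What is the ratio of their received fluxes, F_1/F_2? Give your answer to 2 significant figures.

F_1/F_2 ≈ 110

Δm = 4.3 − (9.4) = -5.1
Flux ratio = 10^(−0.4 Δm) = 10^(−0.4 × -5.1) = 10^2.040 = 109.6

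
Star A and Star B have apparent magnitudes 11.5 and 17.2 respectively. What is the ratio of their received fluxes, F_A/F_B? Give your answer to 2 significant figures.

F_A/F_B ≈ 190

Magnitude difference = -5.7
Flux ratio = 10^(−0.4 Δm) = 10^(−0.4 × -5.7) = 10^2.280 = 190.5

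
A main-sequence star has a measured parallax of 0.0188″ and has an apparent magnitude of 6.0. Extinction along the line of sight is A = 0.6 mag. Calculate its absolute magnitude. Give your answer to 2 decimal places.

d = 1/p = 1/0.0188″ = 53.19 pc
5 log₁₀(d/10 pc) = 5 log₁₀(53.19) − 5 = 3.629
M = m − 5 log₁₀(d/10) − A = 6.0 − 3.629 − 0.6 = 1.771

M ≈ 1.77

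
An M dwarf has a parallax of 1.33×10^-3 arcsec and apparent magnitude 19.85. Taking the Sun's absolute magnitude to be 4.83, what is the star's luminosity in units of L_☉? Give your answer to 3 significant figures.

L/L_☉ ≈ 5.55×10^-3

d = 1/p = 1/1.33×10^-3″ = 751.9 pc
M = m − 5 log₁₀ d + 5 = 19.85 − 5·2.8761 + 5 = 10.469
M − M_☉ = 10.469 − 4.83 = 5.639
L/L_☉ = 10^(−0.4 × 5.639) = 5.550×10^-3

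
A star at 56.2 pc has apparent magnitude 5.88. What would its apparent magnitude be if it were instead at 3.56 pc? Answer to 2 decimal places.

Flux ∝ 1/d², so Δm = 5 log₁₀(d₂/d₁) = 5 log₁₀(3.56/56.2) = -5.991
m₂ = m₁ + Δm = 5.88 + (-5.991) = -0.111

m ≈ -0.11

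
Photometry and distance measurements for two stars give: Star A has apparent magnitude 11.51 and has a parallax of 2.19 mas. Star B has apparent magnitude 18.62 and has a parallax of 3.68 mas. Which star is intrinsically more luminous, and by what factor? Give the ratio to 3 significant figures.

Star A is more luminous, by a factor of 1970.

Star A: p = 2.19 mas = 2.19×10^-3″ → d = 1/p = 456.6 pc
Star A: M = m − 5 log₁₀ d + 5 = 11.51 − 5·2.6596 + 5 = 3.212
Star B: p = 3.68 mas = 3.68×10^-3″ → d = 1/p = 271.7 pc
Star B: M = m − 5 log₁₀ d + 5 = 18.62 − 5·2.4342 + 5 = 11.449
ΔM = M_A − M_B = 3.212 − (11.449) = -8.237; smaller M is more luminous → Star A.
L ratio = 10^(0.4 |ΔM|) = 10^3.295 = 1972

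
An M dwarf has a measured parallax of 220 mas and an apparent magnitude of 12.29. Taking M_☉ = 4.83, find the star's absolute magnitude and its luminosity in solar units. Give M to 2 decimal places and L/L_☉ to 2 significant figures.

M ≈ 14.00; L/L_☉ ≈ 2.1×10^-4

d = 1/p = 1000/220 mas = 4.545 pc
M = m − 5 log₁₀ d + 5 = 12.29 − 5·0.6576 + 5 = 14.002
M − M_☉ = 14.002 − 4.83 = 9.172
L/L_☉ = 10^(−0.4 × 9.172) = 2.144×10^-4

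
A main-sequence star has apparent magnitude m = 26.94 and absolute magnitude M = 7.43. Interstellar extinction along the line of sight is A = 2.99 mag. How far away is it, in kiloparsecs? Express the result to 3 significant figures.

d ≈ 20.1 kpc

m − M = 5 log₁₀(d/10 pc) + A  ⇒  26.94 − (7.43) − 2.99 = 5 log₁₀(d/10)
16.520 = 5 log₁₀(d/10)
log₁₀ d = (m − M − A)/5 + 1 = 4.3040
d = 10^4.3040 = 20140 pc
= 20.14 kpc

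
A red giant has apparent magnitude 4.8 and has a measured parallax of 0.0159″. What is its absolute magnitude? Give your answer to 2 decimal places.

M ≈ 0.81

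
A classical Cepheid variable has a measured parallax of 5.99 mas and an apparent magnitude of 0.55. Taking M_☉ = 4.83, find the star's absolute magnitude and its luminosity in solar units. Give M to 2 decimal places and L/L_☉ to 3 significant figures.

d = 1/p = 1000/5.99 mas = 166.9 pc
M = m − 5 log₁₀ d + 5 = 0.55 − 5·2.2226 + 5 = -5.563
M − M_☉ = -5.563 − 4.83 = -10.393
L/L_☉ = 10^(−0.4 × -10.393) = 14360

M ≈ -5.56; L/L_☉ ≈ 14400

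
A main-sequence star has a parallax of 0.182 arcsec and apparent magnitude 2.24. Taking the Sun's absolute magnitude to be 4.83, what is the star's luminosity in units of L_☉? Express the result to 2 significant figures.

L/L_☉ ≈ 3.3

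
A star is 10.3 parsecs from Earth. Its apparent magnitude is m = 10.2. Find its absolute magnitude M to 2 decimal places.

5 log₁₀(d/10 pc) = 5 log₁₀(10.30) − 5 = 0.064
M = m − 5 log₁₀(d/10) = 10.2 − 0.064 = 10.136

M ≈ 10.14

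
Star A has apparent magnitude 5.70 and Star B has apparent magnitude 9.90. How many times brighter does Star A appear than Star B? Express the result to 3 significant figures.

Magnitude difference = -4.20
Flux ratio = 10^(−0.4 Δm) = 10^(−0.4 × -4.20) = 10^1.680 = 47.86

47.9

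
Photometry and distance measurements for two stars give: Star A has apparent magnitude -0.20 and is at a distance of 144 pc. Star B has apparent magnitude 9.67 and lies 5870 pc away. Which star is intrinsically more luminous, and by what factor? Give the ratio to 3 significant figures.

Star A: M = m − 5 log₁₀ d + 5 = -0.20 − 5·2.1584 + 5 = -5.992
Star B: M = m − 5 log₁₀ d + 5 = 9.67 − 5·3.7686 + 5 = -4.173
ΔM = M_A − M_B = -5.992 − (-4.173) = -1.819; smaller M is more luminous → Star A.
L ratio = 10^(0.4 |ΔM|) = 10^0.727 = 5.339

Star A is more luminous, by a factor of 5.34.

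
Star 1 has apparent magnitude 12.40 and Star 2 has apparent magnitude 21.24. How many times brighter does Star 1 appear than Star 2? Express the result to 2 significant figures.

3400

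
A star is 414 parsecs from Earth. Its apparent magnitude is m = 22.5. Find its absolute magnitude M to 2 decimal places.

M ≈ 14.41

5 log₁₀(d/10 pc) = 5 log₁₀(414.0) − 5 = 8.085
M = m − 5 log₁₀(d/10) = 22.5 − 8.085 = 14.415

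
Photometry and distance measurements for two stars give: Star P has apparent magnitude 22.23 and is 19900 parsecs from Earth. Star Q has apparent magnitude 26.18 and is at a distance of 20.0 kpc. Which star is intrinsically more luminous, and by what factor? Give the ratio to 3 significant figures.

Star P: M = m − 5 log₁₀ d + 5 = 22.23 − 5·4.2989 + 5 = 5.736
Star Q: d = 20.0 kpc = 20000 pc
Star Q: M = m − 5 log₁₀ d + 5 = 26.18 − 5·4.3010 + 5 = 9.675
ΔM = M_P − M_Q = 5.736 − (9.675) = -3.939; smaller M is more luminous → Star P.
L ratio = 10^(0.4 |ΔM|) = 10^1.576 = 37.64

Star P is more luminous, by a factor of 37.6.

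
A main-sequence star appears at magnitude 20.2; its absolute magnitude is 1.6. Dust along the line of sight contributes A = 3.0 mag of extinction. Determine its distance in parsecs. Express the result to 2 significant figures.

d ≈ 13000 pc

m − M = 5 log₁₀(d/10 pc) + A  ⇒  20.2 − (1.6) − 3.0 = 5 log₁₀(d/10)
15.600 = 5 log₁₀(d/10)
log₁₀ d = (m − M − A)/5 + 1 = 4.1200
d = 10^4.1200 = 13180 pc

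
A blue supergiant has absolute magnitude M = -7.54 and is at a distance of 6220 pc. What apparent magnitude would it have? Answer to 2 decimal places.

m = M + 5 log₁₀ d − 5 = -7.54 + 5·3.7938 − 5 = 6.429

m ≈ 6.43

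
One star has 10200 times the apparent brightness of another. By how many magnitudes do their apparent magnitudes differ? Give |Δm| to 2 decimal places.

Pogson: Δm = −2.5 log₁₀(ratio) = −2.5 log₁₀(10200) = −2.5 × 4.0086 = -10.022

|Δm| ≈ 10.02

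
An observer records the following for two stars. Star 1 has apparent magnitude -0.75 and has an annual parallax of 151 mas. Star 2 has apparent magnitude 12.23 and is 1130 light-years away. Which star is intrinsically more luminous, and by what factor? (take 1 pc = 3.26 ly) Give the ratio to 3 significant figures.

Star 1 is more luminous, by a factor of 56.8.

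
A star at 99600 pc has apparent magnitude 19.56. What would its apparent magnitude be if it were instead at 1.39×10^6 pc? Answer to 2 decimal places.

Flux ∝ 1/d², so Δm = 5 log₁₀(d₂/d₁) = 5 log₁₀(1.39×10^6/99600) = 5.724
m₂ = m₁ + Δm = 19.56 + (5.724) = 25.284

m ≈ 25.28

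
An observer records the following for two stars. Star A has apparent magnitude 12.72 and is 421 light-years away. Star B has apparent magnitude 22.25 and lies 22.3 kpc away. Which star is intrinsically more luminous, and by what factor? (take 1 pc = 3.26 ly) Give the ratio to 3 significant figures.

Star B is more luminous, by a factor of 4.60.

Star A: d = 421 ly / 3.26 = 129.1 pc
Star A: M = m − 5 log₁₀ d + 5 = 12.72 − 5·2.1111 + 5 = 7.165
Star B: d = 22.3 kpc = 22300 pc
Star B: M = m − 5 log₁₀ d + 5 = 22.25 − 5·4.3483 + 5 = 5.508
ΔM = M_A − M_B = 7.165 − (5.508) = 1.656; smaller M is more luminous → Star B.
L ratio = 10^(0.4 |ΔM|) = 10^0.662 = 4.597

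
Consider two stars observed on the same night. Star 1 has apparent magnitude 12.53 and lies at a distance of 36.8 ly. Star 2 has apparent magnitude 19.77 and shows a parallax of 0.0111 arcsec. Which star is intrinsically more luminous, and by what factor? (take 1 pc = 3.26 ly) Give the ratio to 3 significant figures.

Star 1 is more luminous, by a factor of 12.4.

Star 1: d = 36.8 ly / 3.26 = 11.29 pc
Star 1: M = m − 5 log₁₀ d + 5 = 12.53 − 5·1.0526 + 5 = 12.267
Star 2: d = 1/p = 1/0.0111″ = 90.09 pc
Star 2: M = m − 5 log₁₀ d + 5 = 19.77 − 5·1.9547 + 5 = 14.997
ΔM = M_1 − M_2 = 12.267 − (14.997) = -2.730; smaller M is more luminous → Star 1.
L ratio = 10^(0.4 |ΔM|) = 10^1.092 = 12.36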